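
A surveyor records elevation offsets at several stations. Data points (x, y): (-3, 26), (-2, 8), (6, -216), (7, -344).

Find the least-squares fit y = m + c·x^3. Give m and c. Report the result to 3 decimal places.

With design matrix M, MᵀM = [[4, 524]; [524, 165098]] and Mᵀy = [-526, -165414]ᵀ.
Eliminating c: 165098·(row 1) − 524·(row 2) gives 385816·m = 165098·(-526) − 524·(-165414) = -164612, so m = -41153/96454.
Then c = ((-165414) − 524·(-41153/96454))/165098 = -48254/48227.

m = -0.427, c = -1.001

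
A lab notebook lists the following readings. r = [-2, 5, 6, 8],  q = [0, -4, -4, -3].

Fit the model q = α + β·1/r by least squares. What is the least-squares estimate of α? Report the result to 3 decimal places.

α = -2.762

XᵀX·[α, β]ᵀ = Xᵀq reads: 4·α + (-1/120)·β = -11;  (-1/120)·α + (4801/14400)·β = -221/120.
Determinant 4·(4801/14400) − (-1/120)² = 6401/4800.
α = ((-11)·(4801/14400) − (-1/120)·(-221/120))/(6401/4800) = -53032/19203; β = (4·(-221/120) − (-1/120)·(-11))/(6401/4800) = -35800/6401.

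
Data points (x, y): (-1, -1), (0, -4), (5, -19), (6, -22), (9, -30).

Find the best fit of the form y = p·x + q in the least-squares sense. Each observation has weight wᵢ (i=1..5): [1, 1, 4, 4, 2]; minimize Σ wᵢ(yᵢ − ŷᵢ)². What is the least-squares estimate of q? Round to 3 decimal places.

q = -4.244

Forming AᵀWA = [[407, 61]; [61, 12]] and AᵀWy = [-1447, -229]ᵀ gives AᵀWA·[p, q]ᵀ = AᵀWy.
Δ = 407·12 − 61² = 1163.
p = ((-1447)·12 − 61·(-229))/1163 = -3395/1163; q = (407·(-229) − 61·(-1447))/1163 = -4936/1163.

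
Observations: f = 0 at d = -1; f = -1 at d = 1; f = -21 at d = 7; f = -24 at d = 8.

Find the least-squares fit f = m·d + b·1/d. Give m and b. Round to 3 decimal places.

m = -3.045, b = 2.544

Compute the Gram sums: Σd·d = 115, Σd·1/d = 4, Σ1/d·1/d = 6385/3136.
For Aᵀf: Σd·f = -340, Σ1/d·f = -7.
So AᵀA·[m, b]ᵀ = Aᵀf: [[115, 4]; [4, 6385/3136]]·[m, b]ᵀ = [-340, -7]ᵀ.
det = 115·(6385/3136) − 4² = 684099/3136.
m = ((-340)·(6385/3136) − 4·(-7))/(684099/3136) = -694364/228033; b = (115·(-7) − 4·(-340))/(684099/3136) = 580160/228033.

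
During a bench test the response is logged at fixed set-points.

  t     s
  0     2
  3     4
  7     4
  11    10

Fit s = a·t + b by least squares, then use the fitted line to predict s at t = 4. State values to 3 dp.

Entries of AᵀA: Σt·t = 179, Σt = 21, Σ1 = 4.
Moment sums: Σt·s = 150, Σs = 20.
AᵀA·[a, b]ᵀ = Aᵀs becomes [[179, 21]; [21, 4]]·[a, b]ᵀ = [150, 20]ᵀ.
det = 179·4 − 21² = 275.
a = (150·4 − 21·20)/275 = 36/55; b = (179·20 − 21·150)/275 = 86/55.
At t = 4: ŝ = (36/55)·(4) + (86/55)·(1) = 46/11.

ŝ = 4.182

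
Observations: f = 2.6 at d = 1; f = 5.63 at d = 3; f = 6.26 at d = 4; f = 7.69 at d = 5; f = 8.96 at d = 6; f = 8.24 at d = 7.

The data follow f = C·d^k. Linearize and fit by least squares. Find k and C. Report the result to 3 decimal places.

k = 0.635, C = 2.668

Linearized form: ln f = k·ln d + ln C. From the 6 transformed points,
Over the data: Σln d = 7.8320, Σ(ln d)² = 12.7160, Σln f = 10.8595, Σln d·ln f = 15.7572.
Normal system: [[12.7160, 7.8320]; [7.8320, 6]]·[k, ln C]ᵀ = [15.7572, 10.8595]ᵀ.
Slope k = (n·Σln d·ln f − Σln d·Σln f)/(n·Σ(ln d)² − (Σln d)²) = (6·15.7572 − 7.8320·10.8595)/14.9557 = 0.63464; ln C = (Σln f − k·Σln d)/n = 0.98149, so C = exp(0.98149) = 2.66844.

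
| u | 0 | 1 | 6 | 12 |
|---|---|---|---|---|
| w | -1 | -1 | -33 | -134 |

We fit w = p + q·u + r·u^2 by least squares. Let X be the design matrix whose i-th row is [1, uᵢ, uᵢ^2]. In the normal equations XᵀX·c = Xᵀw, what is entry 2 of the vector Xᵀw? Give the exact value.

Entry 2 ↔ basis u, so (Xᵀw)_{2} = Σᵢ (u)·wᵢ = (0)·(-1) + (1)·(-1) + (6)·(-33) + (12)·(-134) = -1807.

-1807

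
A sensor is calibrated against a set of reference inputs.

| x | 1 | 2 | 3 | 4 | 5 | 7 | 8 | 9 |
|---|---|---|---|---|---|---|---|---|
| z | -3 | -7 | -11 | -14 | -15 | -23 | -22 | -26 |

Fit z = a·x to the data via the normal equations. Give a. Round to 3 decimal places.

a = -3.020

Setting ∂/∂a … = 0 gives: 249·a = -752.
Hence a = -752 / 249 ≈ -3.02008.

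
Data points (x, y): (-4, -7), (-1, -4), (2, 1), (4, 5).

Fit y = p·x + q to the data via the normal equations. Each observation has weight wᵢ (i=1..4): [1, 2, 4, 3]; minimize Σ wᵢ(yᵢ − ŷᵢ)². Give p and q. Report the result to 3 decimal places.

Sums needed: Σwᵢ·x·x = 82, Σwᵢ·x = 14, Σwᵢ·1 = 10.
Right-hand side: Σwᵢ·x·y = 104, Σwᵢ·y = 4.
So AᵀWA·[p, q]ᵀ = AᵀWy: [[82, 14]; [14, 10]]·[p, q]ᵀ = [104, 4]ᵀ.
Eliminating q: 10·(row 1) − 14·(row 2) gives 624·p = 10·104 − 14·4 = 984, so p = 41/26.
Then q = (4 − 14·(41/26))/10 = -47/26.

p = 1.577, q = -1.808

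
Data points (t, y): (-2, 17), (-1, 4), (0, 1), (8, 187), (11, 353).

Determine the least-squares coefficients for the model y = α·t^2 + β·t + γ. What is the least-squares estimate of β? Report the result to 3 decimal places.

β = -0.862

The normal equations are: 18754·α + 1834·β + 190·γ = 54753;  1834·α + 190·β + 16·γ = 5341;  190·α + 16·β + 5·γ = 562.
(Σt^2·t^2 = 18754, Σt^2·t = 1834, Σt^2 = 190, Σt·t = 190, Σt = 16, Σ1 = 5, Σt^2·y = 54753, Σt·y = 5341, Σy = 562.)
Solving the 3×3 system (Gaussian elimination) gives α = 365345/122304, β = -105467/122304, γ = 33559/20384.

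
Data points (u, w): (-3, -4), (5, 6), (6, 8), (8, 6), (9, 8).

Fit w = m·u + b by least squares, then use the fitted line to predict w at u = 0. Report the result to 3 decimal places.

Sums needed: Σu·u = 215, Σu = 25, Σ1 = 5.
Right-hand side: Σu·w = 210, Σw = 24.
XᵀX·[m, b]ᵀ = Xᵀw becomes [[215, 25]; [25, 5]]·[m, b]ᵀ = [210, 24]ᵀ.
det = 215·5 − 25² = 450.
m = (210·5 − 25·24)/450 = 1; b = (215·24 − 25·210)/450 = -1/5.
At u = 0: ŵ = (1)·(0) + (-1/5)·(1) = -1/5.

ŵ = -0.200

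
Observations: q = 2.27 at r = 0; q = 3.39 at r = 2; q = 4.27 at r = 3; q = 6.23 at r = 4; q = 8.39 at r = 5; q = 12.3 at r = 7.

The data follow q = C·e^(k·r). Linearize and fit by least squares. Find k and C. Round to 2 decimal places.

Taking logs, ln q = k·r + ln C, so regress ln q on r.
XᵀX = [[103.0000, 21.0000]; [21.0000, 6]], rhs = [42.3164, 9.9582]ᵀ  (here Σr = 21.0000, Σ(r)² = 103.0000, Σln q = 9.9582, Σr·ln q = 42.3164).
Solving (det = 177.0000): k = 0.25297, ln C = 0.77432, so C = exp(0.77432) = 2.16911.

k = 0.25, C = 2.17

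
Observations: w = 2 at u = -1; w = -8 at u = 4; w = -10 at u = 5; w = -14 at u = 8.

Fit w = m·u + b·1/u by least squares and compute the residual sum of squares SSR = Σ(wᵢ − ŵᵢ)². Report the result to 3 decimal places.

Forming AᵀA = [[106, 4]; [4, 1789/1600]] and Aᵀw = [-196, -31/4]ᵀ gives AᵀA·[m, b]ᵀ = Aᵀw.
Δ = 106·(1789/1600) − 4² = 82017/800.
m = ((-196)·(1789/1600) − 4·(-31/4))/(82017/800) = -50174/27339; b = (106·(-31/4) − 4·(-196))/(82017/800) = -10000/27339.
Residuals: -1832/9113, -5172/9113, -6840/9113, 6632/9113; SSR = 13264/9113.

SSR = 1.456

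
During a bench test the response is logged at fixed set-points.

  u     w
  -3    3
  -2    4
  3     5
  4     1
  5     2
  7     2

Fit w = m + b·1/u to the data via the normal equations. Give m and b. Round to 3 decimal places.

MᵀM·[m, b]ᵀ = Mᵀw reads: 6·m + (13/140)·b = 17;  (13/140)·m + (104981/176400)·b = -167/420.
det = 6·(104981/176400) − (13/140)² = 41891/11760.
m = (17·(104981/176400) − (13/140)·(-167/420))/(41891/11760) = 358238/125673; b = (6·(-167/420) − (13/140)·17)/(41891/11760) = -46620/41891.

m = 2.851, b = -1.113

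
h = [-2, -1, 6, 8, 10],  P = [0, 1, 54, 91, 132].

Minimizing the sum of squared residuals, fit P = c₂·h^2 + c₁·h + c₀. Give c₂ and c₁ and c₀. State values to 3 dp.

c₂ = 1.042, c₁ = 2.646, c₀ = 1.750

Entries of MᵀM: Σh^2·h^2 = 15409, Σh^2·h = 1719, Σh^2 = 205, Σh·h = 205, Σh = 21, Σ1 = 5.
For MᵀP: Σh^2·P = 20969, Σh·P = 2371, ΣP = 278.
MᵀM·[c₂, c₁, c₀]ᵀ = MᵀP becomes [[15409, 1719, 205]; [1719, 205, 21]; [205, 21, 5]]·[c₂, c₁, c₀]ᵀ = [20969, 2371, 278]ᵀ.
Row-reducing yields c₂ = 213439/204758, c₁ = 541739/204758, c₀ = 179121/102379.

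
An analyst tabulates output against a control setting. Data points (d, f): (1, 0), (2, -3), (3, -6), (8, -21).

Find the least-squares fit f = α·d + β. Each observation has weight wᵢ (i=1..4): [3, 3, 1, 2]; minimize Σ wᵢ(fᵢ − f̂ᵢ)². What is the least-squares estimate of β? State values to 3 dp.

With design matrix A, AᵀWA = [[152, 28]; [28, 9]] and AᵀWf = [-372, -57]ᵀ.
Eliminating β: 9·(row 1) − 28·(row 2) gives 584·α = 9·(-372) − 28·(-57) = -1752, so α = -3.
Then β = ((-57) − 28·(-3))/9 = 3.

β = 3.000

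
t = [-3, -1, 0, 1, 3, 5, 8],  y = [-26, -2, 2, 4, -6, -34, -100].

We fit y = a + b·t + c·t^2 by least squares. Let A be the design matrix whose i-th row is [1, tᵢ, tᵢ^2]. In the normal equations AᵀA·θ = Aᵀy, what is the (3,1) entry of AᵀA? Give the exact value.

109

Row 3 ↔ basis t^2, column 1 ↔ basis 1, so (AᵀA)_{3,1} = Σᵢ t^2 = (9)·(1) + (1)·(1) + (0)·(1) + (1)·(1) + (9)·(1) + (25)·(1) + (64)·(1) = 109.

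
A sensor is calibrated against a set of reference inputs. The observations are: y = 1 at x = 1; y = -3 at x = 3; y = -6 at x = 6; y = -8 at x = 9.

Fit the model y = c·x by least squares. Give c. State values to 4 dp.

c = -0.9134

With design matrix M, MᵀM = [[127]] and Mᵀy = [-116]ᵀ.
c = (-116)/127 = -0.913386.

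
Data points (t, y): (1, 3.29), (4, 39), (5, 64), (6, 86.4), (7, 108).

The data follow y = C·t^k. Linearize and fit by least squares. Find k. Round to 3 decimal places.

k = 1.812

Taking logs, ln y = k·ln t + ln C, so regress ln y on ln t.
XᵀX = [[11.5091, 6.7334]; [6.7334, 5]], rhs = [28.8727, 18.1545]ᵀ  (here Σln t = 6.7334, Σ(ln t)² = 11.5091, Σln y = 18.1545, Σln t·ln y = 28.8727).
Solving (det = 12.2067): k = 1.81231, ln C = 1.19029.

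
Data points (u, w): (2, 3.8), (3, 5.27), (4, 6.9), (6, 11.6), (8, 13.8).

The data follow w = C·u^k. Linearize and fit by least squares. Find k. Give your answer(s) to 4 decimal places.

k = 0.9740

With ln wᵢ as the transformed response and ln uᵢ as the regressor:
Σln u = 7.0493, Σ(ln u)² = 11.1437, Σln w = 10.0042, Σln u·ln w = 15.2784.
Equations: 11.1437·k + 7.0493·ln C = 15.2784;  7.0493·k + 5·ln C = 10.0042.
Solving (det = 6.0265): k = 0.97397, ln C = 0.62769.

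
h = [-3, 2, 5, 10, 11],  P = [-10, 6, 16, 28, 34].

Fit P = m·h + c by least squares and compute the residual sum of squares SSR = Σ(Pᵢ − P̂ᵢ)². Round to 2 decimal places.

Compute the Gram sums: Σh·h = 259, Σh = 25, Σ1 = 5.
And Σh·P = 776, ΣP = 74.
So MᵀM·[m, c]ᵀ = MᵀP: [[259, 25]; [25, 5]]·[m, c]ᵀ = [776, 74]ᵀ.
Determinant 259·5 − 25² = 670.
m = (776·5 − 25·74)/670 = 203/67; c = (259·74 − 25·776)/670 = -117/335.
Residuals: -188/335, 97/335, 6/5, -653/335, 342/335; SSR = 2238/335.

SSR = 6.68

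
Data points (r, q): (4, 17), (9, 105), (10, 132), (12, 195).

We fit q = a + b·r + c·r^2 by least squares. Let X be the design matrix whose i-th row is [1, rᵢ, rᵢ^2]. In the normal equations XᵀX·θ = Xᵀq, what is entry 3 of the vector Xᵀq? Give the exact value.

Entry 3 ↔ basis r^2, so (Xᵀq)_{3} = Σᵢ (r^2)·qᵢ = (16)·(17) + (81)·(105) + (100)·(132) + (144)·(195) = 50057.

50057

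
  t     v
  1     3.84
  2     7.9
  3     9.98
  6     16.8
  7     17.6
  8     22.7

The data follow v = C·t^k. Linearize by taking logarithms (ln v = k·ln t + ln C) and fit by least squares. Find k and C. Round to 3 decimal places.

Taking logs, ln v = k·ln t + ln C, so regress ln v on ln t.
AᵀA = [[13.0084, 7.6089]; [7.6089, 6]], rhs = [21.0888, 14.5246]ᵀ  (here Σln t = 7.6089, Σ(ln t)² = 13.0084, Σln v = 14.5246, Σln t·ln v = 21.0888).
Solving (det = 20.1558): k = 0.79467, ln C = 1.41301, so C = exp(1.41301) = 4.10829.

k = 0.795, C = 4.108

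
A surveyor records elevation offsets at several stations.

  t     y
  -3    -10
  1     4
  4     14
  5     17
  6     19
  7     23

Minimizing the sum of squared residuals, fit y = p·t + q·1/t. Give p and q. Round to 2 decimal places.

Sums needed: Σt·t = 136, Σt·1/t = 6, Σ1/t·1/t = 222581/176400.
Moment sums: Σt·y = 450, Σ1/t·y = 724/35.
AᵀA·[p, q]ᵀ = Aᵀy becomes [[136, 6]; [6, 222581/176400]]·[p, q]ᵀ = [450, 724/35]ᵀ.
Eliminating q: (222581/176400)·(row 1) − 6·(row 2) gives (2990077/22050)·p = (222581/176400)·450 − 6·(724/35) = 869641/1960, so p = 39133845/11960308.
Then q = ((724/35) − 6·(39133845/11960308))/(222581/176400) = 2497320/2990077.

p = 3.27, q = 0.84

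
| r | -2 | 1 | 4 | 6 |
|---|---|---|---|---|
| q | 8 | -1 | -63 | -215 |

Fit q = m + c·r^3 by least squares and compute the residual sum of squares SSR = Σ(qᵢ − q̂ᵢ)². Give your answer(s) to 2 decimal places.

SSR = 0.36

Entries of AᵀA: Σ1 = 4, Σr^3 = 273, Σr^3·r^3 = 50817.
Moment sums: Σq = -271, Σr^3·q = -50537.
Eliminating c: 50817·(row 1) − 273·(row 2) gives 128739·m = 50817·(-271) − 273·(-50537) = 25194, so m = 646/3301.
Then c = ((-50537) − 273·(646/3301))/50817 = -128165/128739.
Residuals: -20602/128739, -25768/128739, 66809/128739, -6813/42913; SSR = 46370/128739.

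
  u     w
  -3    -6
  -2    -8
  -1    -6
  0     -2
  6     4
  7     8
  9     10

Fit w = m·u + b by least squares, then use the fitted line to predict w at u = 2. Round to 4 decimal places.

The normal system AᵀA·[m, b]ᵀ = Aᵀw is [[180, 16]; [16, 7]]·[m, b]ᵀ = [210, 0]ᵀ.
Determinant 180·7 − 16² = 1004.
m = (210·7 − 16·0)/1004 = 735/502; b = (180·0 − 16·210)/1004 = -840/251.
At u = 2: ŵ = (735/502)·(2) + (-840/251)·(1) = -105/251.

ŵ = -0.4183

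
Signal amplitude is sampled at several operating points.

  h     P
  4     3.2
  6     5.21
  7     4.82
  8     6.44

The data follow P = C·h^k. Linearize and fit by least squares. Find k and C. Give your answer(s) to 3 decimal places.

k = 0.923, C = 0.904

Linearized form: ln P = k·ln h + ln C. From the 4 transformed points,
XᵀX = [[13.2429, 7.2034]; [7.2034, 4]], rhs = [11.5034, 6.2490]ᵀ  (here Σln h = 7.2034, Σ(ln h)² = 13.2429, Σln P = 6.2490, Σln h·ln P = 11.5034).
Δ = 13.2429·4 − (7.2034)² = 1.0824; k = (11.5034·4 − 7.2034·6.2490)/1.0824 = 0.92325, ln C = (13.2429·6.2490 − 7.2034·11.5034)/1.0824 = -0.10038, so C = exp(-0.10038) = 0.90449.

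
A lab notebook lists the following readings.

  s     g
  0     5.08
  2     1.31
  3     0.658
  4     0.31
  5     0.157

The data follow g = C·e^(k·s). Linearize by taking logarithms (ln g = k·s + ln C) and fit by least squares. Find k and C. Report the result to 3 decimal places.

k = -0.698, C = 5.181

With ln gᵢ as the transformed response and sᵢ as the regressor:
Σs = 14.0000, Σ(s)² = 54.0000, Σln g = -1.5459, Σs·ln g = -14.6579.
Normal system: [[54.0000, 14.0000]; [14.0000, 5]]·[k, ln C]ᵀ = [-14.6579, -1.5459]ᵀ.
Solving (det = 74.0000): k = -0.69793, ln C = 1.64502, so C = exp(1.64502) = 5.18111.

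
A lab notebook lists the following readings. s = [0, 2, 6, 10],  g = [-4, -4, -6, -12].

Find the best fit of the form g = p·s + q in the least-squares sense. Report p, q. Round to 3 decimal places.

Sums needed: Σs·s = 140, Σs = 18, Σ1 = 4.
Moment sums: Σs·g = -164, Σg = -26.
So XᵀX·[p, q]ᵀ = Xᵀg: [[140, 18]; [18, 4]]·[p, q]ᵀ = [-164, -26]ᵀ.
Eliminating q: 4·(row 1) − 18·(row 2) gives 236·p = 4·(-164) − 18·(-26) = -188, so p = -47/59.
Then q = ((-26) − 18·(-47/59))/4 = -172/59.

p = -0.797, q = -2.915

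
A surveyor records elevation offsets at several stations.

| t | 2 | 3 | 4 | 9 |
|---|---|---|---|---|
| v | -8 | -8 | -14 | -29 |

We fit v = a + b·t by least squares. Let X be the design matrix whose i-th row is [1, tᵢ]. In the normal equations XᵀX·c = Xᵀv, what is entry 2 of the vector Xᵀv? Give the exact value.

Entry 2 ↔ basis t, so (Xᵀv)_{2} = Σᵢ (t)·vᵢ = (2)·(-8) + (3)·(-8) + (4)·(-14) + (9)·(-29) = -357.

-357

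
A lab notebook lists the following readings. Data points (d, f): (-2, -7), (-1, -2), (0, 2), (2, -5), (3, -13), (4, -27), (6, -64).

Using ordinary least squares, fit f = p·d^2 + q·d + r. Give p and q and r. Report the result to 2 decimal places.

The normal equations are: 1666·p + 306·q + 70·r = -2903;  306·p + 70·q + 12·r = -525;  70·p + 12·q + 7·r = -116.
Inverting the 3×3 Gram matrix, [p, q, r]ᵀ = [-7435/3836, 381/548, 3105/1918]ᵀ.

p = -1.94, q = 0.70, r = 1.62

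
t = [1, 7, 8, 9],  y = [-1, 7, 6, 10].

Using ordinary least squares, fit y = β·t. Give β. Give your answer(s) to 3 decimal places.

β = 0.954

The normal equations are: 195·β = 186.
(Σt·t = 195, Σt·y = 186.)
β = 186/195 = 0.953846.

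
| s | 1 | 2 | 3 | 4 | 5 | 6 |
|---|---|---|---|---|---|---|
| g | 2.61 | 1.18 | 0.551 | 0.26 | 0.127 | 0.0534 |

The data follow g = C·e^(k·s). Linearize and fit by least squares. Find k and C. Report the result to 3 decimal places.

With ln gᵢ as the transformed response and sᵢ as the regressor:
Σs = 21.0000, Σ(s)² = 91.0000, Σln g = -5.8117, Σs·ln g = -33.7835.
Normal system: [[91.0000, 21.0000]; [21.0000, 6]]·[k, ln C]ᵀ = [-33.7835, -5.8117]ᵀ.
Solving (det = 105.0000): k = -0.76814, ln C = 1.71985, so C = exp(1.71985) = 5.58371.

k = -0.768, C = 5.584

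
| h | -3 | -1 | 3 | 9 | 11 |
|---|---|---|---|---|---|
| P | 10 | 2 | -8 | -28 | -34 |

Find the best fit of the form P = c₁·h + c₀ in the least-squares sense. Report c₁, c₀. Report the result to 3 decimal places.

c₁ = -3.102, c₀ = 0.188

From the data, Σh·h = 221, Σh = 19, Σ1 = 5.
Moment sums: Σh·P = -682, ΣP = -58.
So AᵀA·[c₁, c₀]ᵀ = AᵀP: [[221, 19]; [19, 5]]·[c₁, c₀]ᵀ = [-682, -58]ᵀ.
det = 221·5 − 19² = 744.
c₁ = ((-682)·5 − 19·(-58))/744 = -577/186; c₀ = (221·(-58) − 19·(-682))/744 = 35/186.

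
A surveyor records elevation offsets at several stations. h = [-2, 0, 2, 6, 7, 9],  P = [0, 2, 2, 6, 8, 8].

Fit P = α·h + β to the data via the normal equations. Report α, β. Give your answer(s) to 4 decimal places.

Entries of XᵀX: Σh·h = 174, Σh = 22, Σ1 = 6.
And Σh·P = 168, ΣP = 26.
Normal equations: [[174, 22]; [22, 6]]·[α, β]ᵀ = [168, 26]ᵀ.
Eliminating β: 6·(row 1) − 22·(row 2) gives 560·α = 6·168 − 22·26 = 436, so α = 109/140.
Then β = (26 − 22·(109/140))/6 = 207/140.

α = 0.7786, β = 1.4786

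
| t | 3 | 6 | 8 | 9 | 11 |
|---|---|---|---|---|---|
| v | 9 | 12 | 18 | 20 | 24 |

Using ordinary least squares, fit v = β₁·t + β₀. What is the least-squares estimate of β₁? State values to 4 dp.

β₁ = 1.9570

Compute the Gram sums: Σt·t = 311, Σt = 37, Σ1 = 5.
And Σt·v = 687, Σv = 83.
Normal equations: [[311, 37]; [37, 5]]·[β₁, β₀]ᵀ = [687, 83]ᵀ.
Determinant 311·5 − 37² = 186.
β₁ = (687·5 − 37·83)/186 = 182/93; β₀ = (311·83 − 37·687)/186 = 197/93.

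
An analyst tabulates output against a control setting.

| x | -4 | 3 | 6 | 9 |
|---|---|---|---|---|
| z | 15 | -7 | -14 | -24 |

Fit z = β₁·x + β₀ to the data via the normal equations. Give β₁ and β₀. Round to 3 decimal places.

Setting ∂/∂β₁ … = 0 gives: 142·β₁ + 14·β₀ = -381;  14·β₁ + 4·β₀ = -30.
(Σx·x = 142, Σx = 14, Σ1 = 4, Σx·z = -381, Σz = -30.)
Δ = 142·4 − 14² = 372.
β₁ = ((-381)·4 − 14·(-30))/372 = -92/31; β₀ = (142·(-30) − 14·(-381))/372 = 179/62.

β₁ = -2.968, β₀ = 2.887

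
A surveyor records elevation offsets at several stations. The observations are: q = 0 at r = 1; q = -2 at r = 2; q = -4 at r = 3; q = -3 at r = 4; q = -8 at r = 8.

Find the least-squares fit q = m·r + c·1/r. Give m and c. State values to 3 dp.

m = -1.015, c = 0.691

Entries of AᵀA: Σr·r = 94, Σr·1/r = 5, Σ1/r·1/r = 829/576.
Moment sums: Σr·q = -92, Σ1/r·q = -49/12.
Normal equations: [[94, 5]; [5, 829/576]]·[m, c]ᵀ = [-92, -49/12]ᵀ.
Determinant 94·(829/576) − 5² = 31763/288.
m = ((-92)·(829/576) − 5·(-49/12))/(31763/288) = -32254/31763; c = (94·(-49/12) − 5·(-92))/(31763/288) = 21936/31763.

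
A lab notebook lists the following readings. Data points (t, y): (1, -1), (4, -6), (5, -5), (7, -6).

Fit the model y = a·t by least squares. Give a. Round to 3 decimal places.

Compute the Gram sums: Σt·t = 91.
For Mᵀy: Σt·y = -92.
Hence a = -92 / 91 ≈ -1.01099.

a = -1.011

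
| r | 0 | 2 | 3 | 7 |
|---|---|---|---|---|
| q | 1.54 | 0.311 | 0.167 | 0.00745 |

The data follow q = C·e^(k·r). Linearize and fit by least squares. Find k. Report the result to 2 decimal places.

k = -0.76

Taking logs, ln q = k·r + ln C, so regress ln q on r.
Σr = 12.0000, Σ(r)² = 62.0000, Σln q = -7.4255, Σr·ln q = -42.0020.
Equations: 62.0000·k + 12.0000·ln C = -42.0020;  12.0000·k + 4·ln C = -7.4255.
Slope k = (n·Σr·ln q − Σr·Σln q)/(n·Σ(r)² − (Σr)²) = (4·-42.0020 − 12.0000·-7.4255)/104.0000 = -0.75867; ln C = (Σln q − k·Σr)/n = 0.41965.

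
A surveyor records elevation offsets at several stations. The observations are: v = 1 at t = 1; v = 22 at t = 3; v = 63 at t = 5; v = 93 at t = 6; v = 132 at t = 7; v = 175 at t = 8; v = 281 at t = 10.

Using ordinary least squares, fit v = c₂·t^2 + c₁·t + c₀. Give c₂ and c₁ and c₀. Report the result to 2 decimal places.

MᵀM·[c₂, c₁, c₀]ᵀ = Mᵀv reads: 18500·c₂ + 2224·c₁ + 284·c₀ = 50890;  2224·c₂ + 284·c₁ + 40·c₀ = 6074;  284·c₂ + 40·c₁ + 7·c₀ = 767.
(Σt^2·t^2 = 18500, Σt^2·t = 2224, Σt^2 = 284, Σt·t = 284, Σt = 40, Σ1 = 7, Σt^2·v = 50890, Σt·v = 6074, Σv = 767.)
Inverting the 3×3 Gram matrix, [c₂, c₁, c₀]ᵀ = [23129/7406, -24883/7406, 7649/3703]ᵀ.

c₂ = 3.12, c₁ = -3.36, c₀ = 2.07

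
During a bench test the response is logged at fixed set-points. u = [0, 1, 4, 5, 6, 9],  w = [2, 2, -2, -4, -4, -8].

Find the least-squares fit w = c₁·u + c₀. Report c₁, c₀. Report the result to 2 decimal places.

Entries of AᵀA: Σu·u = 159, Σu = 25, Σ1 = 6.
And Σu·w = -122, Σw = -14.
So AᵀA·[c₁, c₀]ᵀ = Aᵀw: [[159, 25]; [25, 6]]·[c₁, c₀]ᵀ = [-122, -14]ᵀ.
det = 159·6 − 25² = 329.
c₁ = ((-122)·6 − 25·(-14))/329 = -382/329; c₀ = (159·(-14) − 25·(-122))/329 = 824/329.

c₁ = -1.16, c₀ = 2.50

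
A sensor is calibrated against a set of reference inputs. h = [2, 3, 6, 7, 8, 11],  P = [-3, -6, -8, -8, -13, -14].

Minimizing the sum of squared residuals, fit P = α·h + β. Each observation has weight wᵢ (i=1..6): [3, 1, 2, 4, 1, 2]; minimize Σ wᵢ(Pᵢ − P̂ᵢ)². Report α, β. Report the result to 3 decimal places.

Entries of AᵀWA: Σwᵢ·h·h = 595, Σwᵢ·h = 79, Σwᵢ·1 = 13.
And Σwᵢ·h·P = -768, Σwᵢ·P = -104.
Normal equations: [[595, 79]; [79, 13]]·[α, β]ᵀ = [-768, -104]ᵀ.
Eliminating β: 13·(row 1) − 79·(row 2) gives 1494·α = 13·(-768) − 79·(-104) = -1768, so α = -884/747.
Then β = ((-104) − 79·(-884/747))/13 = -604/747.

α = -1.183, β = -0.809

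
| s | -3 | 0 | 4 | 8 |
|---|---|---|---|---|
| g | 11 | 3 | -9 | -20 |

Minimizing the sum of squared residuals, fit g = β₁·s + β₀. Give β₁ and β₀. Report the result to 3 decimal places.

β₁ = -2.840, β₀ = 2.640

The normal system AᵀA·[β₁, β₀]ᵀ = Aᵀg is [[89, 9]; [9, 4]]·[β₁, β₀]ᵀ = [-229, -15]ᵀ.
Δ = 89·4 − 9² = 275.
β₁ = ((-229)·4 − 9·(-15))/275 = -71/25; β₀ = (89·(-15) − 9·(-229))/275 = 66/25.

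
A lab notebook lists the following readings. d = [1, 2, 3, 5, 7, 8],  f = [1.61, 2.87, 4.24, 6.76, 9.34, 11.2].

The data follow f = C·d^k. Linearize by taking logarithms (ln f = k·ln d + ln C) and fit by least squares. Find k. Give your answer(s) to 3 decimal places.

k = 0.927

With ln fᵢ as the transformed response and ln dᵢ as the regressor:
AᵀA = [[12.3883, 7.4265]; [7.4265, 6]], rhs = [14.7650, 9.5364]ᵀ  (here Σln d = 7.4265, Σ(ln d)² = 12.3883, Σln f = 9.5364, Σln d·ln f = 14.7650).
Slope k = (n·Σln d·ln f − Σln d·Σln f)/(n·Σ(ln d)² − (Σln d)²) = (6·14.7650 − 7.4265·9.5364)/19.1764 = 0.92654; ln C = (Σln f − k·Σln d)/n = 0.44255.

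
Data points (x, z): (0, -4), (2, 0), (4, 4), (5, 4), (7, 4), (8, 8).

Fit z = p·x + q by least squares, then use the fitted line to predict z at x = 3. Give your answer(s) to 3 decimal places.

Sums needed: Σx·x = 158, Σx = 26, Σ1 = 6.
And Σx·z = 128, Σz = 16.
Normal equations: [[158, 26]; [26, 6]]·[p, q]ᵀ = [128, 16]ᵀ.
Δ = 158·6 − 26² = 272.
p = (128·6 − 26·16)/272 = 22/17; q = (158·16 − 26·128)/272 = -50/17.
At x = 3: ẑ = (22/17)·(3) + (-50/17)·(1) = 16/17.

ẑ = 0.941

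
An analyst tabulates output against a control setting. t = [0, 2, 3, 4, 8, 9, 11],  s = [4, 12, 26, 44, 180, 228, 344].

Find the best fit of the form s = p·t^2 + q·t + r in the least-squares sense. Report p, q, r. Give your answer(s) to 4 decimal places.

p = 2.9748, q = -1.8360, r = 4.0525

Sums needed: Σt^2·t^2 = 25651, Σt^2·t = 2671, Σt^2 = 295, Σt·t = 295, Σt = 37, Σ1 = 7.
And Σt^2·s = 72598, Σt·s = 7554, Σs = 838.
Row-reducing yields p = 136088/45747, q = -83992/45747, r = 185390/45747.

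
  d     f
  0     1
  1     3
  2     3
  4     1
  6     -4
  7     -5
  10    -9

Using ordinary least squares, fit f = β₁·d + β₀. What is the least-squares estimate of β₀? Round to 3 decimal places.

β₀ = 3.727

Normal-equation sums: Σd·d = 206, Σd = 30, Σ1 = 7.
Right-hand side: Σd·f = -136, Σf = -10.
Δ = 206·7 − 30² = 542.
β₁ = ((-136)·7 − 30·(-10))/542 = -326/271; β₀ = (206·(-10) − 30·(-136))/542 = 1010/271.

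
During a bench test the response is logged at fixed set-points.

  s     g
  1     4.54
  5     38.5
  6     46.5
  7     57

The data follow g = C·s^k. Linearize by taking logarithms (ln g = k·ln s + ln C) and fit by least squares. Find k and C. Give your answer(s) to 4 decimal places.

k = 1.3047, C = 4.5606

Linearized form: ln g = k·ln s + ln C. From the 4 transformed points,
Σln s = 5.3471, Σ(ln s)² = 9.5873, Σln g = 13.0461, Σln s·ln g = 20.6223.
Equations: 9.5873·k + 5.3471·ln C = 20.6223;  5.3471·k + 4·ln C = 13.0461.
Solving (det = 9.7575): k = 1.30468, ln C = 1.51746, so C = exp(1.51746) = 4.56063.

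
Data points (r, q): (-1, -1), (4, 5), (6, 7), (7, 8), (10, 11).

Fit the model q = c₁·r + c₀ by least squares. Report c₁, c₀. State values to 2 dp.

The normal equations are: 202·c₁ + 26·c₀ = 229;  26·c₁ + 5·c₀ = 30.
Eliminating c₀: 5·(row 1) − 26·(row 2) gives 334·c₁ = 5·229 − 26·30 = 365, so c₁ = 365/334.
Then c₀ = (30 − 26·(365/334))/5 = 53/167.

c₁ = 1.09, c₀ = 0.32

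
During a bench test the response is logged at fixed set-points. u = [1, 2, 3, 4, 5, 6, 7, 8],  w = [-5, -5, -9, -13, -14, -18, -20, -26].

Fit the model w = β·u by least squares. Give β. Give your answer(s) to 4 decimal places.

β = -3.0392

Setting ∂/∂β … = 0 gives: 204·β = -620.
(Σu·u = 204, Σu·w = -620.)
Hence β = -620 / 204 ≈ -3.03922.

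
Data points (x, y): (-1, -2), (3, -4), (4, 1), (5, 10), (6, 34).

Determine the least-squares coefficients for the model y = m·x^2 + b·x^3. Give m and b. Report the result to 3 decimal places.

m = -1.858, b = 0.464

With design matrix M, MᵀM = [[2259, 12167]; [12167, 67107]] and Mᵀy = [1452, 8552]ᵀ.
Δ = 2259·67107 − 12167² = 3558824.
m = (1452·67107 − 12167·8552)/3558824 = -1653205/889706; b = (2259·8552 − 12167·1452)/3558824 = 413121/889706.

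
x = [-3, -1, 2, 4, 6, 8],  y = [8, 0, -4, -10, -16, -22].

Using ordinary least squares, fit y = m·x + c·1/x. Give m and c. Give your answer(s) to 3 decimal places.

m = -2.774, c = 2.768

Forming MᵀM = [[130, 6]; [6, 845/576]] and Mᵀy = [-344, -151/12]ᵀ gives MᵀM·[m, c]ᵀ = Mᵀy.
Determinant 130·(845/576) − 6² = 44557/288.
m = ((-344)·(845/576) − 6·(-151/12))/(44557/288) = -123596/44557; c = (130·(-151/12) − 6·(-344))/(44557/288) = 123312/44557.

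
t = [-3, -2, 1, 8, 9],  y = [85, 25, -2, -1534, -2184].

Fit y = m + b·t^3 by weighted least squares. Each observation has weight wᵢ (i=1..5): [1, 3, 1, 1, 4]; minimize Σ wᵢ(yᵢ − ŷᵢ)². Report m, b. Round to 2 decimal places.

With design matrix M, MᵀWM = [[10, 3378]; [3378, 2388830]] and MᵀWy = [-10112, -7156849]ᵀ.
Determinant 10·2388830 − 3378² = 12477416.
m = ((-10112)·2388830 − 3378·(-7156849))/12477416 = 9993481/6238708; b = (10·(-7156849) − 3378·(-10112))/12477416 = -18705077/6238708.

m = 1.60, b = -3.00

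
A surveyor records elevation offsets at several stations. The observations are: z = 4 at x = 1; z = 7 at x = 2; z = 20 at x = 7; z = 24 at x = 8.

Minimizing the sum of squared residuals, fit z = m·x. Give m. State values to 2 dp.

Normal-equation sums: Σx·x = 118.
Moment sums: Σx·z = 350.
Normal equations: [[118]]·[m]ᵀ = [350]ᵀ.
m = 350/118 = 2.9661.

m = 2.97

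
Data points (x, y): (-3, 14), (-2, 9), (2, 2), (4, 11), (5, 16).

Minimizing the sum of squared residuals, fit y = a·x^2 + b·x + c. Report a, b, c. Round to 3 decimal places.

The normal system AᵀA·[a, b, c]ᵀ = Aᵀy is [[994, 162, 58]; [162, 58, 6]; [58, 6, 5]]·[a, b, c]ᵀ = [746, 68, 52]ᵀ.
Solving the 3×3 system (Gaussian elimination) gives a = 8421/9724, b = -1295/884, c = 395/187.

a = 0.866, b = -1.465, c = 2.112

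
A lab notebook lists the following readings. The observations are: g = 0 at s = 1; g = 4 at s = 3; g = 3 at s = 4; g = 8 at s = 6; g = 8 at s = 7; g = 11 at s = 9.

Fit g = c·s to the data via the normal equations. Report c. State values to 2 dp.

Normal-equation sums: Σs·s = 192.
Right-hand side: Σs·g = 227.
MᵀM·[c]ᵀ = Mᵀg becomes [[192]]·[c]ᵀ = [227]ᵀ.
Hence c = 227 / 192 ≈ 1.18229.

c = 1.18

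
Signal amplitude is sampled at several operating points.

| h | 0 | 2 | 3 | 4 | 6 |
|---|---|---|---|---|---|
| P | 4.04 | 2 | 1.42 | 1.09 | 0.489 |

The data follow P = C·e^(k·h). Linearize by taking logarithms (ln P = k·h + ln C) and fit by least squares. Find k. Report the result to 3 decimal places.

With ln Pᵢ as the transformed response and hᵢ as the regressor:
Sums: Σh = 15.0000, Σ(h)² = 65.0000, Σln P = 1.8108, Σh·ln P = -1.5094.
Normal system: [[65.0000, 15.0000]; [15.0000, 5]]·[k, ln C]ᵀ = [-1.5094, 1.8108]ᵀ.
Δ = 65.0000·5 − (15.0000)² = 100.0000; k = (-1.5094·5 − 15.0000·1.8108)/100.0000 = -0.34709, ln C = (65.0000·1.8108 − 15.0000·-1.5094)/100.0000 = 1.40345.

k = -0.347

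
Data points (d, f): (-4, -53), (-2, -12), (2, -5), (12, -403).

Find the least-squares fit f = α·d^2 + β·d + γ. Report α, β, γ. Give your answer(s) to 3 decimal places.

α = -2.989, β = 2.008, γ = 3.268

Compute the Gram sums: Σd^2·d^2 = 21024, Σd^2·d = 1664, Σd^2 = 168, Σd·d = 168, Σd = 8, Σ1 = 4.
For Mᵀf: Σd^2·f = -58948, Σd·f = -4610, Σf = -473.
So MᵀM·[α, β, γ]ᵀ = Mᵀf: [[21024, 1664, 168]; [1664, 168, 8]; [168, 8, 4]]·[α, β, γ]ᵀ = [-58948, -4610, -473]ᵀ.
Row-reducing yields α = -67167/22472, β = 22567/11236, γ = 9179/2809.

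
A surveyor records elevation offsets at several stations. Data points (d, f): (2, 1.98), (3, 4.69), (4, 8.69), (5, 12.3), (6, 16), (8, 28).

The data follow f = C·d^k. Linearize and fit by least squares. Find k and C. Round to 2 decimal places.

k = 1.89, C = 0.57

Linearized form: ln f = k·ln d + ln C. From the 6 transformed points,
Σln d = 8.6587, Σ(ln d)² = 13.7340, Σln f = 13.0051, Σln d·ln f = 21.1047.
Equations: 13.7340·k + 8.6587·ln C = 21.1047;  8.6587·k + 6·ln C = 13.0051.
Solving (det = 7.4309): k = 1.88686, ln C = -0.55544, so C = exp(-0.55544) = 0.57382.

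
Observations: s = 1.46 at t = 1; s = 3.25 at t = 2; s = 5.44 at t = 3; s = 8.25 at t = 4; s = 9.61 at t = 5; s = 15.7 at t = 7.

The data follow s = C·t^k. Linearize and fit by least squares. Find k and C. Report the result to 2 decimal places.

k = 1.22, C = 1.44

Let Y = ln s. Fitting Y = k·ln t + ln C by least squares:
Σln t = 6.7334, Σ(ln t)² = 9.9861, Σln s = 10.3775, Σln t·ln s = 14.6034.
Normal system: [[9.9861, 6.7334]; [6.7334, 6]]·[k, ln C]ᵀ = [14.6034, 10.3775]ᵀ.
Δ = 9.9861·6 − (6.7334)² = 14.5777; k = (14.6034·6 − 6.7334·10.3775)/14.5777 = 1.21721, ln C = (9.9861·10.3775 − 6.7334·14.6034)/14.5777 = 0.36360, so C = exp(0.36360) = 1.43850.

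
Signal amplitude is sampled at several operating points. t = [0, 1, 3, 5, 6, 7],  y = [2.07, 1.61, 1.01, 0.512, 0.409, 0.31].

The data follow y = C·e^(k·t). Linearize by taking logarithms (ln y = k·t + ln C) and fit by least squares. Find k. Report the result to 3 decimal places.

Linearized form: ln y = k·t + ln C. From the 6 transformed points,
Σt = 22.0000, Σ(t)² = 120.0000, Σln y = -1.5209, Σt·ln y = -16.4036.
Equations: 120.0000·k + 22.0000·ln C = -16.4036;  22.0000·k + 6·ln C = -1.5209.
Slope k = (n·Σt·ln y − Σt·Σln y)/(n·Σ(t)² − (Σt)²) = (6·-16.4036 − 22.0000·-1.5209)/236.0000 = -0.27526; ln C = (Σln y − k·Σt)/n = 0.75580.

k = -0.275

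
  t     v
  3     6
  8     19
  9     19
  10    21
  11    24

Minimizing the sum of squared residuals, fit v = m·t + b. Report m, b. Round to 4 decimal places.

m = 2.1959, b = -0.2062

Setting ∂/∂m … = 0 gives: 375·m + 41·b = 815;  41·m + 5·b = 89.
Eliminating b: 5·(row 1) − 41·(row 2) gives 194·m = 5·815 − 41·89 = 426, so m = 213/97.
Then b = (89 − 41·(213/97))/5 = -20/97.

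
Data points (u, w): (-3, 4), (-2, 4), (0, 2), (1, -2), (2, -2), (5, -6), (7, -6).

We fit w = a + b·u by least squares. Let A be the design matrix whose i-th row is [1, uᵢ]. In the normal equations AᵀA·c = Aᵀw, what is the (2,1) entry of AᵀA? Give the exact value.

Row 2 ↔ basis u, column 1 ↔ basis 1, so (AᵀA)_{2,1} = Σᵢ u = (-3)·(1) + (-2)·(1) + (0)·(1) + (1)·(1) + (2)·(1) + (5)·(1) + (7)·(1) = 10.

10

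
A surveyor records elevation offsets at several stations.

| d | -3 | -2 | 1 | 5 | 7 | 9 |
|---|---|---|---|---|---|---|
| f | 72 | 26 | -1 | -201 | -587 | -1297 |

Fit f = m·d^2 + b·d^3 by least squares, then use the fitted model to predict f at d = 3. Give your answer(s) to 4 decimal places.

f̂ = -35.8296

With design matrix X, XᵀX = [[9685, 78707]; [78707, 665509]] and Xᵀf = [-138094, -1174132]ᵀ.
Δ = 9685·665509 − 78707² = 250662816.
m = ((-138094)·665509 − 78707·(-1174132))/250662816 = 254803739/125331408; b = (9685·(-1174132) − 78707·(-138094))/250662816 = -251251981/125331408.
At d = 3: f̂ = (254803739/125331408)·(9) + (-251251981/125331408)·(27) = -124738051/3481428.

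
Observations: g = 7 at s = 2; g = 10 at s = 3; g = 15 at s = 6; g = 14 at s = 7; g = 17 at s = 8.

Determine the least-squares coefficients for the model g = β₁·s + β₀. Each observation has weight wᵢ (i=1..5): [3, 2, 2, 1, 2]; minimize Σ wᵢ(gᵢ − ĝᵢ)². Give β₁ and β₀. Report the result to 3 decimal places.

With design matrix M, MᵀWM = [[279, 47]; [47, 10]] and MᵀWg = [652, 119]ᵀ.
Eliminating β₀: 10·(row 1) − 47·(row 2) gives 581·β₁ = 10·652 − 47·119 = 927, so β₁ = 927/581.
Then β₀ = (119 − 47·(927/581))/10 = 2557/581.

β₁ = 1.596, β₀ = 4.401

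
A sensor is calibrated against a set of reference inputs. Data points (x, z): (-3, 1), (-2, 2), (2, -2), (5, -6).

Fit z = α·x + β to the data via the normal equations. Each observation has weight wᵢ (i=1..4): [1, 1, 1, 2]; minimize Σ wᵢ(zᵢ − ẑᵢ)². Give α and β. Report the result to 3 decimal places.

α = -0.972, β = -0.839

Entries of AᵀWA: Σwᵢ·x·x = 67, Σwᵢ·x = 7, Σwᵢ·1 = 5.
For AᵀWz: Σwᵢ·x·z = -71, Σwᵢ·z = -11.
AᵀWA·[α, β]ᵀ = AᵀWz becomes [[67, 7]; [7, 5]]·[α, β]ᵀ = [-71, -11]ᵀ.
Determinant 67·5 − 7² = 286.
α = ((-71)·5 − 7·(-11))/286 = -139/143; β = (67·(-11) − 7·(-71))/286 = -120/143.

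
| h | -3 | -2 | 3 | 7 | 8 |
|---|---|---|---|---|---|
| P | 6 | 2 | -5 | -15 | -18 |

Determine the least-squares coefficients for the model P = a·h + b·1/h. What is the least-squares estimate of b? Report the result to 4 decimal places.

b = 4.7453

With design matrix A, AᵀA = [[135, 5]; [5, 14345/28224]] and AᵀP = [-286, -761/84]ᵀ.
Δ = 135·(14345/28224) − 5² = 136775/3136.
a = ((-286)·(14345/28224) − 5·(-761/84))/(136775/3136) = -564838/246195; b = (135·(-761/84) − 5·(-286))/(136775/3136) = 129808/27355.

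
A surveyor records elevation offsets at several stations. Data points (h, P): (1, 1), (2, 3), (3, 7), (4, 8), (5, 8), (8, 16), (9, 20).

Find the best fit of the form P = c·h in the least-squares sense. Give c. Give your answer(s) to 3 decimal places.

Sums needed: Σh·h = 200.
Right-hand side: Σh·P = 408.
Normal equations: [[200]]·[c]ᵀ = [408]ᵀ.
Hence c = 408 / 200 ≈ 2.04.

c = 2.040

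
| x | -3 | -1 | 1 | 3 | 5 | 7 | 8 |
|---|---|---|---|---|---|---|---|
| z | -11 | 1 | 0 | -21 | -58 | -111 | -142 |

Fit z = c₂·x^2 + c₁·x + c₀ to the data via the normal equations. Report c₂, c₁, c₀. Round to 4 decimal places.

Compute the Gram sums: Σx^2·x^2 = 7286, Σx^2·x = 980, Σx^2 = 158, Σx·x = 158, Σx = 20, Σ1 = 7.
Moment sums: Σx^2·z = -16264, Σx·z = -2234, Σz = -342.
So MᵀM·[c₂, c₁, c₀]ᵀ = Mᵀz: [[7286, 980, 158]; [980, 158, 20]; [158, 20, 7]]·[c₂, c₁, c₀]ᵀ = [-16264, -2234, -342]ᵀ.
Row-reducing yields c₂ = -345524/167601, c₁ = -277783/167601, c₀ = 134710/55867.

c₂ = -2.0616, c₁ = -1.6574, c₀ = 2.4113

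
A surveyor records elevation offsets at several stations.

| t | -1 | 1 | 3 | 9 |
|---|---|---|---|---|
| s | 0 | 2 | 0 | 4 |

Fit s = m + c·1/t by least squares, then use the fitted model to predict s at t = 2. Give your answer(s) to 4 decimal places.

The normal equations are: 4·m + (4/9)·c = 6;  (4/9)·m + (172/81)·c = 22/9.
(Σ1 = 4, Σ1/t = 4/9, Σ1/t·1/t = 172/81, Σs = 6, Σ1/t·s = 22/9.)
Eliminating c: (172/81)·(row 1) − (4/9)·(row 2) gives (224/27)·m = (172/81)·6 − (4/9)·(22/9) = 944/81, so m = 59/42.
Then c = ((22/9) − (4/9)·(59/42))/(172/81) = 6/7.
At t = 2: ŝ = (59/42)·(1) + (6/7)·(1/2) = 11/6.

ŝ = 1.8333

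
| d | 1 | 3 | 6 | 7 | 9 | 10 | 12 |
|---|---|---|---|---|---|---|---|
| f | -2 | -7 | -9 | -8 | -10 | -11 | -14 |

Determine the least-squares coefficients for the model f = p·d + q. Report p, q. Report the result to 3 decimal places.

Entries of XᵀX: Σd·d = 420, Σd = 48, Σ1 = 7.
And Σd·f = -501, Σf = -61.
XᵀX·[p, q]ᵀ = Xᵀf becomes [[420, 48]; [48, 7]]·[p, q]ᵀ = [-501, -61]ᵀ.
Determinant 420·7 − 48² = 636.
p = ((-501)·7 − 48·(-61))/636 = -193/212; q = (420·(-61) − 48·(-501))/636 = -131/53.

p = -0.910, q = -2.472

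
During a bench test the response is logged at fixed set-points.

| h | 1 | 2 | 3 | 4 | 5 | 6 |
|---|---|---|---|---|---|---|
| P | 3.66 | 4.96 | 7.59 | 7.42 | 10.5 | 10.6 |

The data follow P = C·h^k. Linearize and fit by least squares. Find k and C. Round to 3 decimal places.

k = 0.621, C = 3.523

With ln Pᵢ as the transformed response and ln hᵢ as the regressor:
XᵀX = [[9.4099, 6.5793]; [6.5793, 6]], rhs = [14.1296, 11.6421]ᵀ  (here Σln h = 6.5793, Σ(ln h)² = 9.4099, Σln P = 11.6421, Σln h·ln P = 14.1296).
Slope k = (n·Σln h·ln P − Σln h·Σln P)/(n·Σ(ln h)² − (Σln h)²) = (6·14.1296 − 6.5793·11.6421)/13.1729 = 0.62105; ln C = (Σln P − k·Σln h)/n = 1.25934, so C = exp(1.25934) = 3.52310.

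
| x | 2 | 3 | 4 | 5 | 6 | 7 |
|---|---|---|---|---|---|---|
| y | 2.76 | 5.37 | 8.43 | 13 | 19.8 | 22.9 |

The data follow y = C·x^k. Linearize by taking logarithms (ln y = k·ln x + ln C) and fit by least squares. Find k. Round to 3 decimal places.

Let Y = ln y. Fitting Y = k·ln x + ln C by least squares:
Σln x = 8.5252, Σ(ln x)² = 13.1965, Σln y = 13.5096, Σln x·ln y = 21.0762.
Equations: 13.1965·k + 8.5252·ln C = 21.0762;  8.5252·k + 6·ln C = 13.5096.
Slope k = (n·Σln x·ln y − Σln x·Σln y)/(n·Σ(ln x)² − (Σln x)²) = (6·21.0762 − 8.5252·13.5096)/6.5005 = 1.73614; ln C = (Σln y − k·Σln x)/n = -0.21521.

k = 1.736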